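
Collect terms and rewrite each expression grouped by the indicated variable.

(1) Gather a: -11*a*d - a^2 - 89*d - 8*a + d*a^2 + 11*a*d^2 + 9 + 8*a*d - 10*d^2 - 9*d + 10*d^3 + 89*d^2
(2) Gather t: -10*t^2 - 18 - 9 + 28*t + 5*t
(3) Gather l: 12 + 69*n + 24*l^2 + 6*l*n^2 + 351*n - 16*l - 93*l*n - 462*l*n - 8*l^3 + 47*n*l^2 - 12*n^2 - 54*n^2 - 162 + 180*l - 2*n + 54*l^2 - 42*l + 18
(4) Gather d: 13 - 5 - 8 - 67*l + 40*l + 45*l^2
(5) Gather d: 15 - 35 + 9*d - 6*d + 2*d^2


(1) = a^2*(d - 1) + a*(11*d^2 - 3*d - 8) + 10*d^3 + 79*d^2 - 98*d + 9
(2) = -10*t^2 + 33*t - 27
(3) = -8*l^3 + l^2*(47*n + 78) + l*(6*n^2 - 555*n + 122) - 66*n^2 + 418*n - 132
(4) = 45*l^2 - 27*l
(5) = 2*d^2 + 3*d - 20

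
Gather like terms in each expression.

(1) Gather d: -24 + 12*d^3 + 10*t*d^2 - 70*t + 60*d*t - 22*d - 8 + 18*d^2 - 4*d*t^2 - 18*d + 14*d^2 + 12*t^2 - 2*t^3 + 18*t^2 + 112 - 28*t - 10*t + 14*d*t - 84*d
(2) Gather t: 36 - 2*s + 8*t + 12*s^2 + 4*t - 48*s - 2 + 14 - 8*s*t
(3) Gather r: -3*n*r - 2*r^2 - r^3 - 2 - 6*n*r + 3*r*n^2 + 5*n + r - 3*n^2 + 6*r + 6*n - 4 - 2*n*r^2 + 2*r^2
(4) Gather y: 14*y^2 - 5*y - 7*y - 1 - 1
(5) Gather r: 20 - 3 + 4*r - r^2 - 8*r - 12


(1) = 12*d^3 + d^2*(10*t + 32) + d*(-4*t^2 + 74*t - 124) - 2*t^3 + 30*t^2 - 108*t + 80
(2) = 12*s^2 - 50*s + t*(12 - 8*s) + 48
(3) = -3*n^2 - 2*n*r^2 + 11*n - r^3 + r*(3*n^2 - 9*n + 7) - 6
(4) = 14*y^2 - 12*y - 2
(5) = -r^2 - 4*r + 5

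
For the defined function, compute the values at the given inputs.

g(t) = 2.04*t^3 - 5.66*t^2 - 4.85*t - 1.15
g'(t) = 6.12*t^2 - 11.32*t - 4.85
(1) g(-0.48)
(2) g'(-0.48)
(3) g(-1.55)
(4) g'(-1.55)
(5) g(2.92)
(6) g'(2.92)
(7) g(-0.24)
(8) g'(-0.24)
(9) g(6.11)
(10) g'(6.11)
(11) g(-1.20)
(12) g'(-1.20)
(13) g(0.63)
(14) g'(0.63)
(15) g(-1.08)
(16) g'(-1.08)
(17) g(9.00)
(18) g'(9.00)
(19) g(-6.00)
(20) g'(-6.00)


(1) = -0.35
(2) = 1.99
(3) = -14.83
(4) = 27.40
(5) = -12.78
(6) = 14.28
(7) = -0.34
(8) = -1.78
(9) = 223.24
(10) = 154.46
(11) = -7.01
(12) = 17.55
(13) = -5.94
(14) = -9.55
(15) = -5.08
(16) = 14.51
(17) = 983.90
(18) = 388.99
(19) = -616.45
(20) = 283.39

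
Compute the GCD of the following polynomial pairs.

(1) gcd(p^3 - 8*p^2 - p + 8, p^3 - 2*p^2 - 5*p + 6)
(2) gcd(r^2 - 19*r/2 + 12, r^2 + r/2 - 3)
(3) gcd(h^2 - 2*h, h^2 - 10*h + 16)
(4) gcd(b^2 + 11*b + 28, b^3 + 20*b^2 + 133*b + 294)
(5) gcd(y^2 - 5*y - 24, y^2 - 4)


(1) = p - 1
(2) = gcd((r - 8)*(r - 3/2), (r - 3/2)*(r + 2)) = r - 3/2
(3) = h - 2
(4) = b + 7
(5) = 1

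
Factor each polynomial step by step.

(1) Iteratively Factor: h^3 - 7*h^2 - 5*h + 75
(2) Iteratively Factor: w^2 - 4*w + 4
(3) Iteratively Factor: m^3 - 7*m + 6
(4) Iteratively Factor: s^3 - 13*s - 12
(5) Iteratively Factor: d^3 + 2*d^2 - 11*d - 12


(1) = (h - 5)*(h^2 - 2*h - 15) = (h - 5)^2*(h + 3)
(2) = (w - 2)*(w - 2)
(3) = (m - 2)*(m^2 + 2*m - 3) = (m - 2)*(m - 1)*(m + 3)
(4) = (s + 1)*(s^2 - s - 12) = (s + 1)*(s + 3)*(s - 4)
(5) = (d + 1)*(d^2 + d - 12) = (d - 3)*(d + 1)*(d + 4)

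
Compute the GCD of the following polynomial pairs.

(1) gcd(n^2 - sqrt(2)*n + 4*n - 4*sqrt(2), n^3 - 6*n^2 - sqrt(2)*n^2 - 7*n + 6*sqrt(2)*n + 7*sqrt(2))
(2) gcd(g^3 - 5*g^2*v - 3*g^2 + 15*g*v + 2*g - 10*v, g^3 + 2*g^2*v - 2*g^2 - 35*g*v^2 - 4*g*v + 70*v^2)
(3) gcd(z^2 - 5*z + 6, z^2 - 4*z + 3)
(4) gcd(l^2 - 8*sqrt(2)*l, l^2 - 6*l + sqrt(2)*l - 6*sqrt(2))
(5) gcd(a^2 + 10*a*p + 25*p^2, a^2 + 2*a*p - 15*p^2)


(1) = n - sqrt(2)
(2) = -g^2 + 5*g*v + 2*g - 10*v
(3) = z - 3
(4) = 1
(5) = gcd((a + 5*p)^2, (a - 3*p)*(a + 5*p)) = a + 5*p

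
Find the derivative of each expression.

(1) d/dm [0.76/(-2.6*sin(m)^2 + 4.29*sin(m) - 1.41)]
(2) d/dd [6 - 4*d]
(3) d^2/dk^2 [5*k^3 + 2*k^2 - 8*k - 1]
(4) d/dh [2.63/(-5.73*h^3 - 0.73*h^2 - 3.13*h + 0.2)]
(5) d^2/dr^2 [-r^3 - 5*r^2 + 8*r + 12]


(1) = (3.952*sin(m) - 3.2604)*cos(m)/(2.6*sin(m)^2 - 4.29*sin(m) + 1.41)^2
(2) = -4
(3) = 30*k + 4
(4) = (45.2097*h^2 + 3.8398*h + 8.2319)/(5.73*h^3 + 0.73*h^2 + 3.13*h - 0.2)^2
(5) = -6*r - 10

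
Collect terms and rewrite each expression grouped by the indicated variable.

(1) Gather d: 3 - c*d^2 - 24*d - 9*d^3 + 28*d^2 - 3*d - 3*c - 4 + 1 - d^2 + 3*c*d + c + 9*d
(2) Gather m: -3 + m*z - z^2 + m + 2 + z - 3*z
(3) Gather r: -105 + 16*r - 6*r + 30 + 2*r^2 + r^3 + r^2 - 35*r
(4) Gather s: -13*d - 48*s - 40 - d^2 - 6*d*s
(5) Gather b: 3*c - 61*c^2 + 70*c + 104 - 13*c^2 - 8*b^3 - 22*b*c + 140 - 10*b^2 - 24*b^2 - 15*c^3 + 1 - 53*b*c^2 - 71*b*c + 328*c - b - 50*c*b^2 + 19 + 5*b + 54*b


(1) = -2*c - 9*d^3 + d^2*(27 - c) + d*(3*c - 18)
(2) = m*(z + 1) - z^2 - 2*z - 1
(3) = r^3 + 3*r^2 - 25*r - 75
(4) = -d^2 - 13*d + s*(-6*d - 48) - 40
(5) = -8*b^3 + b^2*(-50*c - 34) + b*(-53*c^2 - 93*c + 58) - 15*c^3 - 74*c^2 + 401*c + 264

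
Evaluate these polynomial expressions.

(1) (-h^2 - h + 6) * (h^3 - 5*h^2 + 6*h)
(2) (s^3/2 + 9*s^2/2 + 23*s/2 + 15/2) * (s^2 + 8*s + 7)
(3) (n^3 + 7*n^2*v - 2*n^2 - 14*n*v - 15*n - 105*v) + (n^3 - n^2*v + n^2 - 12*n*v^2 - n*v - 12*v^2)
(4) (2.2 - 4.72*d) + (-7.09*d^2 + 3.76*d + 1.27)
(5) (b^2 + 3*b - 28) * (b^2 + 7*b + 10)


(1) = -h^5 + 4*h^4 + 5*h^3 - 36*h^2 + 36*h
(2) = s^5/2 + 17*s^4/2 + 51*s^3 + 131*s^2 + 281*s/2 + 105/2
(3) = 2*n^3 + 6*n^2*v - n^2 - 12*n*v^2 - 15*n*v - 15*n - 12*v^2 - 105*v
(4) = -7.09*d^2 - 0.96*d + 3.47
(5) = b^4 + 10*b^3 + 3*b^2 - 166*b - 280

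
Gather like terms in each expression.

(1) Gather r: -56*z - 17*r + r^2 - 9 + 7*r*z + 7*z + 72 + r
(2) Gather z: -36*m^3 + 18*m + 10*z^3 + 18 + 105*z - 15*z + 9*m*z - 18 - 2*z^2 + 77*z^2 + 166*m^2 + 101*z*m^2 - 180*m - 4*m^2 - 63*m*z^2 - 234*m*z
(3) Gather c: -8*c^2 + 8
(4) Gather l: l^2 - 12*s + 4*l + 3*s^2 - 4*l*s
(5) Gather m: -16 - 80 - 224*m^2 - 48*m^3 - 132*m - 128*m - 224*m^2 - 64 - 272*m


(1) = r^2 + r*(7*z - 16) - 49*z + 63
(2) = -36*m^3 + 162*m^2 - 162*m + 10*z^3 + z^2*(75 - 63*m) + z*(101*m^2 - 225*m + 90)
(3) = 8 - 8*c^2
(4) = l^2 + l*(4 - 4*s) + 3*s^2 - 12*s
(5) = -48*m^3 - 448*m^2 - 532*m - 160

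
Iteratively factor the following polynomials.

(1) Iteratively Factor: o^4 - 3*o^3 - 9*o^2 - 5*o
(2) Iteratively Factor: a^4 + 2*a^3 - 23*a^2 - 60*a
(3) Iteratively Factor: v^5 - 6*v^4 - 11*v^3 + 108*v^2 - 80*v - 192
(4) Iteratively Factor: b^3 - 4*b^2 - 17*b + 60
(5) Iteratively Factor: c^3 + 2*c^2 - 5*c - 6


(1) = (o)*(o^3 - 3*o^2 - 9*o - 5) = o*(o + 1)*(o^2 - 4*o - 5) = o*(o + 1)^2*(o - 5)
(2) = (a + 3)*(a^3 - a^2 - 20*a) = a*(a + 3)*(a^2 - a - 20) = a*(a + 3)*(a + 4)*(a - 5)
(3) = (v - 3)*(v^4 - 3*v^3 - 20*v^2 + 48*v + 64) = (v - 4)*(v - 3)*(v^3 + v^2 - 16*v - 16) = (v - 4)*(v - 3)*(v + 4)*(v^2 - 3*v - 4) = (v - 4)^2*(v - 3)*(v + 4)*(v + 1)
(4) = (b - 5)*(b^2 + b - 12) = (b - 5)*(b + 4)*(b - 3)
(5) = (c - 2)*(c^2 + 4*c + 3) = (c - 2)*(c + 3)*(c + 1)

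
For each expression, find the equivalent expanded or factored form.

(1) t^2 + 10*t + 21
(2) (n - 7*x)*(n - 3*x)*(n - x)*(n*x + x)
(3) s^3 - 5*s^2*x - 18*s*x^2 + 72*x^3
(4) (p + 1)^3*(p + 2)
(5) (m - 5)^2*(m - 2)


(1) = (t + 3)*(t + 7)
(2) = n^4*x - 11*n^3*x^2 + n^3*x + 31*n^2*x^3 - 11*n^2*x^2 - 21*n*x^4 + 31*n*x^3 - 21*x^4
(3) = (s - 6*x)*(s - 3*x)*(s + 4*x)
(4) = p^4 + 5*p^3 + 9*p^2 + 7*p + 2
(5) = m^3 - 12*m^2 + 45*m - 50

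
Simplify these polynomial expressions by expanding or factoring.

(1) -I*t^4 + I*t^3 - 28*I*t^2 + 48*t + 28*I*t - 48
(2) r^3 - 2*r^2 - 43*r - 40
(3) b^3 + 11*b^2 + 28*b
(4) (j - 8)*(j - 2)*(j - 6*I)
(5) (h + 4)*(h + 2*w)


(1) = (t - 6*I)*(t + 2*I)*(t + 4*I)*(-I*t + I)
(2) = (r - 8)*(r + 1)*(r + 5)
(3) = b*(b + 4)*(b + 7)
(4) = j^3 - 10*j^2 - 6*I*j^2 + 16*j + 60*I*j - 96*I
(5) = h^2 + 2*h*w + 4*h + 8*w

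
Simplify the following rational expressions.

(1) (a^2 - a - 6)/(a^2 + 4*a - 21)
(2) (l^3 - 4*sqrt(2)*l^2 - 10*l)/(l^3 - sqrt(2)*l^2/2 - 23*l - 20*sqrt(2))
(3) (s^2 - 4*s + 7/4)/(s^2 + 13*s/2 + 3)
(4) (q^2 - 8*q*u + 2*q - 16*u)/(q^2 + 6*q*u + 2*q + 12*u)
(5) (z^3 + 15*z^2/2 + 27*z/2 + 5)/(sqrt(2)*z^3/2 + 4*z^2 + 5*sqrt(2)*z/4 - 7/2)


(1) = (a + 2)/(a + 7)
(2) = (2*l^2 - 10*sqrt(2)*l)/(2*l^2 - 3*sqrt(2)*l - 40)
(3) = (4*s^2 - 16*s + 7)/(4*s^2 + 26*s + 12)
(4) = (q - 8*u)/(q + 6*u)
(5) = (8*z^3 + 60*z^2 + 108*z + 40)/(4*sqrt(2)*z^3 + 32*z^2 + 10*sqrt(2)*z - 28)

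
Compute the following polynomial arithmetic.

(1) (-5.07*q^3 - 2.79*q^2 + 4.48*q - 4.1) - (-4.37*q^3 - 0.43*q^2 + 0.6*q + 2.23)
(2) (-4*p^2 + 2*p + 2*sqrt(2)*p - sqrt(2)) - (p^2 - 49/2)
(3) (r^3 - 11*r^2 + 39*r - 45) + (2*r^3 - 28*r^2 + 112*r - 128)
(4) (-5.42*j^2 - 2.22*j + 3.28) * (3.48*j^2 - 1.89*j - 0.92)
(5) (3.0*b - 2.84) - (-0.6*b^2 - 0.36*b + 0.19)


(1) = -0.7*q^3 - 2.36*q^2 + 3.88*q - 6.33
(2) = -5*p^2 + 2*p + 2*sqrt(2)*p - sqrt(2) + 49/2
(3) = 3*r^3 - 39*r^2 + 151*r - 173
(4) = -18.8616*j^4 + 2.5182*j^3 + 20.5966*j^2 - 4.1568*j - 3.0176
(5) = 0.6*b^2 + 3.36*b - 3.03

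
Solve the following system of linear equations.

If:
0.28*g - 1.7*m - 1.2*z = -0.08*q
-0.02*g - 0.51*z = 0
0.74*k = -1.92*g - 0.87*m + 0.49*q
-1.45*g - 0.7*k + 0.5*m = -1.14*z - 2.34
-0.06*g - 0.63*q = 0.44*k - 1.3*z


Then:
g = -33.20
k = 68.27
m = -8.36
q = -41.83
z = 1.30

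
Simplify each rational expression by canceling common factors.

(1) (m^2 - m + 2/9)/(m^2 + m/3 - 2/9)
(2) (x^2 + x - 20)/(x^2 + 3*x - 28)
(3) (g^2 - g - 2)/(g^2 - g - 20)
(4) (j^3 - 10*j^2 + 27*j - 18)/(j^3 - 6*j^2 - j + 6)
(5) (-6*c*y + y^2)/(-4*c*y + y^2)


(1) = (3*m - 2)/(3*m + 2)
(2) = (x + 5)/(x + 7)
(3) = (g^2 - g - 2)/(g^2 - g - 20)
(4) = (j - 3)/(j + 1)
(5) = (-6*c + y)/(-4*c + y)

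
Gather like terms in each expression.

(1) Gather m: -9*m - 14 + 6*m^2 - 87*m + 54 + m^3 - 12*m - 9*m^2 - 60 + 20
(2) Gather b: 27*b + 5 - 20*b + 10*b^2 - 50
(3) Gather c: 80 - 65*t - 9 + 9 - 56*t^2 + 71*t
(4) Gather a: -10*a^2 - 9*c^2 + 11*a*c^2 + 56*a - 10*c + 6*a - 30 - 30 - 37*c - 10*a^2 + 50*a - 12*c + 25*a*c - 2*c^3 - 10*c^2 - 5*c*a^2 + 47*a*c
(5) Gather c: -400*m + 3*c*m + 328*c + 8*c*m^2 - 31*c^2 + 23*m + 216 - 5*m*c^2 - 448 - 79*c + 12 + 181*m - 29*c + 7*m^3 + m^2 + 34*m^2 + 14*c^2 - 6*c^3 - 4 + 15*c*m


(1) = m^3 - 3*m^2 - 108*m
(2) = 10*b^2 + 7*b - 45
(3) = -56*t^2 + 6*t + 80
(4) = a^2*(-5*c - 20) + a*(11*c^2 + 72*c + 112) - 2*c^3 - 19*c^2 - 59*c - 60
(5) = -6*c^3 + c^2*(-5*m - 17) + c*(8*m^2 + 18*m + 220) + 7*m^3 + 35*m^2 - 196*m - 224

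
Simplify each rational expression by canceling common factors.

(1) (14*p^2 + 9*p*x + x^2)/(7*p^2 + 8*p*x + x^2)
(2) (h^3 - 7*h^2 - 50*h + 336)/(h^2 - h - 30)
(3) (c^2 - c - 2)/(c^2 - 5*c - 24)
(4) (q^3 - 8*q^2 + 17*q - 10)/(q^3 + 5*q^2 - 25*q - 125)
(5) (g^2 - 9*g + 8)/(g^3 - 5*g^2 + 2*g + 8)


(1) = (2*p + x)/(p + x)
(2) = (h^2 - h - 56)/(h + 5)
(3) = (c^2 - c - 2)/(c^2 - 5*c - 24)
(4) = (q^2 - 3*q + 2)/(q^2 + 10*q + 25)
(5) = (g^2 - 9*g + 8)/(g^3 - 5*g^2 + 2*g + 8)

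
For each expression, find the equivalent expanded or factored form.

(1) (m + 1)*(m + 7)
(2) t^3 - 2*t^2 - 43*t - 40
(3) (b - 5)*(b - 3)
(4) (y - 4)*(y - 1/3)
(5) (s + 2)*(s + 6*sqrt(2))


(1) = m^2 + 8*m + 7
(2) = (t - 8)*(t + 1)*(t + 5)
(3) = b^2 - 8*b + 15
(4) = y^2 - 13*y/3 + 4/3
(5) = s^2 + 2*s + 6*sqrt(2)*s + 12*sqrt(2)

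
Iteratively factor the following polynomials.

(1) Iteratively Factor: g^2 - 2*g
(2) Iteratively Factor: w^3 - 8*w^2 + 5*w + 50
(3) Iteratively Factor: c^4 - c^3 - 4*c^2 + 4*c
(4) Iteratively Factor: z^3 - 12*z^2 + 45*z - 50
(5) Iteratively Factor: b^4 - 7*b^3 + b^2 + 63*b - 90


(1) = (g - 2)*(g)
(2) = (w - 5)*(w^2 - 3*w - 10) = (w - 5)^2*(w + 2)
(3) = (c)*(c^3 - c^2 - 4*c + 4) = c*(c - 1)*(c^2 - 4) = c*(c - 1)*(c + 2)*(c - 2)
(4) = (z - 5)*(z^2 - 7*z + 10) = (z - 5)^2*(z - 2)
(5) = (b + 3)*(b^3 - 10*b^2 + 31*b - 30) = (b - 2)*(b + 3)*(b^2 - 8*b + 15) = (b - 5)*(b - 2)*(b + 3)*(b - 3)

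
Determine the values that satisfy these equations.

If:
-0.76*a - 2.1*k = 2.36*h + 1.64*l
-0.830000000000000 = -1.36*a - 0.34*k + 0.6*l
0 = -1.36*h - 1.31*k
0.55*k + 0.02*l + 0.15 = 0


Then:
a = 0.55
h = 0.25
k = -0.26
l = -0.28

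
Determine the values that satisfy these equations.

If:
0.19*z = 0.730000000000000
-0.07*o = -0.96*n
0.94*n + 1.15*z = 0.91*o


Then:
n = 0.38
o = 5.25
z = 3.84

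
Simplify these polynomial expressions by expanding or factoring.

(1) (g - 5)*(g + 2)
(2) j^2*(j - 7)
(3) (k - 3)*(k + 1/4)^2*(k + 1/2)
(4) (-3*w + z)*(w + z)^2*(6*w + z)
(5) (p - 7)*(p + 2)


(1) = g^2 - 3*g - 10
(2) = j^3 - 7*j^2
(3) = k^4 - 2*k^3 - 43*k^2/16 - 29*k/32 - 3/32
(4) = -18*w^4 - 33*w^3*z - 11*w^2*z^2 + 5*w*z^3 + z^4
(5) = p^2 - 5*p - 14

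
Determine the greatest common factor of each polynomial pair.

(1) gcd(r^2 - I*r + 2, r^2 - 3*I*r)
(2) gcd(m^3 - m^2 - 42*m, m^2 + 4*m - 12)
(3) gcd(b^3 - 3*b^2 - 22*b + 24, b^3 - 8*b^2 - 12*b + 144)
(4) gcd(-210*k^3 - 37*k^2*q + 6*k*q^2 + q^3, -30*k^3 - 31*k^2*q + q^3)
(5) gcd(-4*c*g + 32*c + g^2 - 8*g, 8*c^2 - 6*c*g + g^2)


(1) = gcd((r - 2*I)*(r + I), r*(r - 3*I)) = 1
(2) = m + 6
(3) = gcd((b - 6)*(b - 1)*(b + 4), (b - 6)^2*(b + 4)) = b^2 - 2*b - 24
(4) = -30*k^2 - k*q + q^2
(5) = gcd((-4*c + g)*(g - 8), (-4*c + g)*(-2*c + g)) = 4*c - g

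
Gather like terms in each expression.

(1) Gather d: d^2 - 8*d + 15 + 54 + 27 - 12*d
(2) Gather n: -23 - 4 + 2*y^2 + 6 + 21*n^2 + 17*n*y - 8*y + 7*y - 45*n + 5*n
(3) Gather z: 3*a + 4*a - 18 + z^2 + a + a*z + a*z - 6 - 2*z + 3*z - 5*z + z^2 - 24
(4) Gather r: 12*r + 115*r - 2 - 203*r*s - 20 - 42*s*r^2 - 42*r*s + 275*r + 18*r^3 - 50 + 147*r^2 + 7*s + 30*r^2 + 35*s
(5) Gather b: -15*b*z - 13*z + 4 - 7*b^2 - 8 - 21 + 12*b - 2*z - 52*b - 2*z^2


(1) = d^2 - 20*d + 96
(2) = 21*n^2 + n*(17*y - 40) + 2*y^2 - y - 21
(3) = 8*a + 2*z^2 + z*(2*a - 4) - 48
(4) = 18*r^3 + r^2*(177 - 42*s) + r*(402 - 245*s) + 42*s - 72
(5) = -7*b^2 + b*(-15*z - 40) - 2*z^2 - 15*z - 25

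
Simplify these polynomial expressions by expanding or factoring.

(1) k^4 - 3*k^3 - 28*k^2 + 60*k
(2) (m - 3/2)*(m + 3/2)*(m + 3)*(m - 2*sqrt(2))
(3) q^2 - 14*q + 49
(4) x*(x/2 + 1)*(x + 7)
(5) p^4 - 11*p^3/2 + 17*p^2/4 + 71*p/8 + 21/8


(1) = k*(k - 6)*(k - 2)*(k + 5)
(2) = m^4 - 2*sqrt(2)*m^3 + 3*m^3 - 6*sqrt(2)*m^2 - 9*m^2/4 - 27*m/4 + 9*sqrt(2)*m/2 + 27*sqrt(2)/2
(3) = (q - 7)^2
(4) = x^3/2 + 9*x^2/2 + 7*x
(5) = (p - 7/2)*(p - 3)*(p + 1/2)^2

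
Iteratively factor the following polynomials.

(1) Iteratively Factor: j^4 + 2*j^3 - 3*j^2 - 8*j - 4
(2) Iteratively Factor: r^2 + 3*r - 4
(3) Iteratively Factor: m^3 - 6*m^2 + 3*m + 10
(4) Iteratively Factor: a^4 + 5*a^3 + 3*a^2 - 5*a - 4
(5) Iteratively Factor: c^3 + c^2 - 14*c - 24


(1) = (j + 2)*(j^3 - 3*j - 2) = (j + 1)*(j + 2)*(j^2 - j - 2) = (j + 1)^2*(j + 2)*(j - 2)
(2) = (r + 4)*(r - 1)
(3) = (m - 2)*(m^2 - 4*m - 5) = (m - 5)*(m - 2)*(m + 1)
(4) = (a + 1)*(a^3 + 4*a^2 - a - 4) = (a - 1)*(a + 1)*(a^2 + 5*a + 4) = (a - 1)*(a + 1)*(a + 4)*(a + 1)
(5) = (c + 3)*(c^2 - 2*c - 8) = (c + 2)*(c + 3)*(c - 4)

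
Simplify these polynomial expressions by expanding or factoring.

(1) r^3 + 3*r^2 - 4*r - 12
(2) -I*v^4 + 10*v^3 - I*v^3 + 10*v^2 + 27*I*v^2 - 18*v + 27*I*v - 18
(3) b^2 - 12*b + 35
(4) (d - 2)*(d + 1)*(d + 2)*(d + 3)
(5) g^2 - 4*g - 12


(1) = (r - 2)*(r + 2)*(r + 3)
(2) = (v + 1)*(v + 3*I)*(v + 6*I)*(-I*v + 1)
(3) = (b - 7)*(b - 5)
(4) = d^4 + 4*d^3 - d^2 - 16*d - 12
(5) = (g - 6)*(g + 2)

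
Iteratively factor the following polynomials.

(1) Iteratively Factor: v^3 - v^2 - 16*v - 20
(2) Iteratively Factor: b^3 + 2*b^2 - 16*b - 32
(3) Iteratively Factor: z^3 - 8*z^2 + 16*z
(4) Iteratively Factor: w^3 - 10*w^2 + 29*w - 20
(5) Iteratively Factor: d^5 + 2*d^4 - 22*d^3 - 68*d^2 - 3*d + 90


(1) = (v - 5)*(v^2 + 4*v + 4) = (v - 5)*(v + 2)*(v + 2)
(2) = (b + 4)*(b^2 - 2*b - 8) = (b - 4)*(b + 4)*(b + 2)
(3) = (z - 4)*(z^2 - 4*z) = (z - 4)^2*(z)
(4) = (w - 5)*(w^2 - 5*w + 4) = (w - 5)*(w - 1)*(w - 4)
(5) = (d - 1)*(d^4 + 3*d^3 - 19*d^2 - 87*d - 90) = (d - 5)*(d - 1)*(d^3 + 8*d^2 + 21*d + 18) = (d - 5)*(d - 1)*(d + 3)*(d^2 + 5*d + 6) = (d - 5)*(d - 1)*(d + 2)*(d + 3)*(d + 3)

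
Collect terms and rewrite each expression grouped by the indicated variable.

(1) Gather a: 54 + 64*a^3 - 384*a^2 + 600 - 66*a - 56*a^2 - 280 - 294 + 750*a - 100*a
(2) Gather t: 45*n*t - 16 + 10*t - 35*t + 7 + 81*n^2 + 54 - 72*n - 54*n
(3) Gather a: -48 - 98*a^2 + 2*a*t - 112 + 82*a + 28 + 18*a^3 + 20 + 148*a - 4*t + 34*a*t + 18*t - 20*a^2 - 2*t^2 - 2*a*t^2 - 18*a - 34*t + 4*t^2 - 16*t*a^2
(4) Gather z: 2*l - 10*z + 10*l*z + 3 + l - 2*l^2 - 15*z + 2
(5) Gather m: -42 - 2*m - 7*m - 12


(1) = 64*a^3 - 440*a^2 + 584*a + 80
(2) = 81*n^2 - 126*n + t*(45*n - 25) + 45
(3) = 18*a^3 + a^2*(-16*t - 118) + a*(-2*t^2 + 36*t + 212) + 2*t^2 - 20*t - 112
(4) = -2*l^2 + 3*l + z*(10*l - 25) + 5
(5) = -9*m - 54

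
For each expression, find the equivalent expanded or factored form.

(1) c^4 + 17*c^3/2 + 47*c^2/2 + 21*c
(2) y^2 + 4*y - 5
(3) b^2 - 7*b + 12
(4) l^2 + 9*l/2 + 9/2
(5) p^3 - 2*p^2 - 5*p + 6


(1) = c*(c + 2)*(c + 3)*(c + 7/2)
(2) = (y - 1)*(y + 5)
(3) = (b - 4)*(b - 3)
(4) = (l + 3/2)*(l + 3)
(5) = (p - 3)*(p - 1)*(p + 2)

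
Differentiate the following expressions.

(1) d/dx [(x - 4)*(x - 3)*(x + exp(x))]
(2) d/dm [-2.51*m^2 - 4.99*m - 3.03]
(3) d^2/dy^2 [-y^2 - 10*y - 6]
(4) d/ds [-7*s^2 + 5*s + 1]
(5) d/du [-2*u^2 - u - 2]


(1) = (x - 4)*(x - 3)*(exp(x) + 1) + (x - 4)*(x + exp(x)) + (x - 3)*(x + exp(x))
(2) = -5.02*m - 4.99
(3) = -2
(4) = 5 - 14*s
(5) = -4*u - 1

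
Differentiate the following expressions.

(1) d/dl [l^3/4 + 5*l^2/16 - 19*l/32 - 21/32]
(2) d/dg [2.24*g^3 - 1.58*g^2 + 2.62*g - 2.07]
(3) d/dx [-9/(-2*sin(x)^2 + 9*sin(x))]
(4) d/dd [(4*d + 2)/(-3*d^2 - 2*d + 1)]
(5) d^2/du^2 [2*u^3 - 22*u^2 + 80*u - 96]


(1) = 3*l^2/4 + 5*l/8 - 19/32
(2) = 6.72*g^2 - 3.16*g + 2.62
(3) = 9*(9 - 4*sin(x))*cos(x)/((2*sin(x) - 9)^2*sin(x)^2)
(4) = 4*(3*d^2 + 3*d + 2)/(9*d^4 + 12*d^3 - 2*d^2 - 4*d + 1)
(5) = 12*u - 44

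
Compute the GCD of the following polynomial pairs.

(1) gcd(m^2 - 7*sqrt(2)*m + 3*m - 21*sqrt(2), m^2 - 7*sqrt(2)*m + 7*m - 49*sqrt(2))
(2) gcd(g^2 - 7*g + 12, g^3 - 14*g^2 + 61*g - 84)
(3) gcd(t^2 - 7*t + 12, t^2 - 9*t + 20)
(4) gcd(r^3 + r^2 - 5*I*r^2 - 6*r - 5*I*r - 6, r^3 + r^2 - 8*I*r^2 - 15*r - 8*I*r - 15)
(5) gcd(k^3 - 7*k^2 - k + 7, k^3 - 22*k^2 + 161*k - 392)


(1) = m - 7*sqrt(2)
(2) = g^2 - 7*g + 12
(3) = t - 4
(4) = gcd((r + 1)*(r - 3*I)*(r - 2*I), (r + 1)*(r - 5*I)*(r - 3*I)) = r^2 + r*(1 - 3*I) - 3*I
(5) = k - 7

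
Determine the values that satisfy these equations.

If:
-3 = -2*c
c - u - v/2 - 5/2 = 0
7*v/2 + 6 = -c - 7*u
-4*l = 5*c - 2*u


Then:
No Solution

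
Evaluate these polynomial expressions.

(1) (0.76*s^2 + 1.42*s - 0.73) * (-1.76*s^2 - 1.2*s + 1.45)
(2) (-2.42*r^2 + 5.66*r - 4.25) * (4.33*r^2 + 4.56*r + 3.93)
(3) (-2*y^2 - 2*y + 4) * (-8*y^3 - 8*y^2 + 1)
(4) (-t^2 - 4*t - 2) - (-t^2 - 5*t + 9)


(1) = -1.3376*s^4 - 3.4112*s^3 + 0.6828*s^2 + 2.935*s - 1.0585
(2) = -10.4786*r^4 + 13.4726*r^3 - 2.1035*r^2 + 2.8638*r - 16.7025
(3) = 16*y^5 + 32*y^4 - 16*y^3 - 34*y^2 - 2*y + 4
(4) = t - 11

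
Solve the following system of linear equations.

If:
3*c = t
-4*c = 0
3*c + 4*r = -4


Then:
c = 0
r = -1
t = 0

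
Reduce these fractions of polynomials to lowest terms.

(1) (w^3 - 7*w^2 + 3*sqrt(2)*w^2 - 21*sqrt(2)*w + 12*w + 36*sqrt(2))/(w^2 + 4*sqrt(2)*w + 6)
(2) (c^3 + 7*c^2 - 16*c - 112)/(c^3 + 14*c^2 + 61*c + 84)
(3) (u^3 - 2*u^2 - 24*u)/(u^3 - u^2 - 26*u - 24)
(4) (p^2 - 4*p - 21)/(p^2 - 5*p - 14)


(1) = (w^2 - 7*w + 12)/(w + sqrt(2))
(2) = (c - 4)/(c + 3)
(3) = u/(u + 1)
(4) = (p + 3)/(p + 2)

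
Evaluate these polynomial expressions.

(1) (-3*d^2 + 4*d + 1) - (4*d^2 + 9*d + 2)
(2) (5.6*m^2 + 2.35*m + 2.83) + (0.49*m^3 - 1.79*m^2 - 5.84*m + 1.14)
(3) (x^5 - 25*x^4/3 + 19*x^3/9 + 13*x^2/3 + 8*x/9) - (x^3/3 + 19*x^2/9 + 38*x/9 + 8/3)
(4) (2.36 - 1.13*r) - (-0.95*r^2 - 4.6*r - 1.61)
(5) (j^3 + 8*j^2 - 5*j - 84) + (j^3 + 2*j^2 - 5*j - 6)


(1) = -7*d^2 - 5*d - 1
(2) = 0.49*m^3 + 3.81*m^2 - 3.49*m + 3.97
(3) = x^5 - 25*x^4/3 + 16*x^3/9 + 20*x^2/9 - 10*x/3 - 8/3
(4) = 0.95*r^2 + 3.47*r + 3.97
(5) = 2*j^3 + 10*j^2 - 10*j - 90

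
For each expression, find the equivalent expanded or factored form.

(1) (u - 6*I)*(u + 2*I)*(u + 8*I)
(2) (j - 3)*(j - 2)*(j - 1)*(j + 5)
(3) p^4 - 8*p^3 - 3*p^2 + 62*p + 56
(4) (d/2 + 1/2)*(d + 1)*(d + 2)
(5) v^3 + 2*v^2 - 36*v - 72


(1) = u^3 + 4*I*u^2 + 44*u + 96*I
(2) = j^4 - j^3 - 19*j^2 + 49*j - 30
(3) = (p - 7)*(p - 4)*(p + 1)*(p + 2)
(4) = d^3/2 + 2*d^2 + 5*d/2 + 1
(5) = (v - 6)*(v + 2)*(v + 6)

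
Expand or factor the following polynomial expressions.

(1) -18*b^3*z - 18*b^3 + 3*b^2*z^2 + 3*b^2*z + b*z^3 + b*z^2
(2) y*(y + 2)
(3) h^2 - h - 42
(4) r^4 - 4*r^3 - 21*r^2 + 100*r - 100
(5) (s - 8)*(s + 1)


(1) = (-3*b + z)*(6*b + z)*(b*z + b)
(2) = y^2 + 2*y
(3) = (h - 7)*(h + 6)
(4) = (r - 5)*(r - 2)^2*(r + 5)
(5) = s^2 - 7*s - 8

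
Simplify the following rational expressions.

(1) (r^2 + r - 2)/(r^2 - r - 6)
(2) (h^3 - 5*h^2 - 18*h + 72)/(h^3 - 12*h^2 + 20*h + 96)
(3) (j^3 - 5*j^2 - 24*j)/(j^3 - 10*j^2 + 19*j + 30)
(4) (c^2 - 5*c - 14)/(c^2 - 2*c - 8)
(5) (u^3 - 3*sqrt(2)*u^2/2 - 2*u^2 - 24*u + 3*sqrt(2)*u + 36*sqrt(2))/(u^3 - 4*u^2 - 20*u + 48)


(1) = (r - 1)/(r - 3)
(2) = (h^2 + h - 12)/(h^2 - 6*h - 16)
(3) = (j^3 - 5*j^2 - 24*j)/(j^3 - 10*j^2 + 19*j + 30)
(4) = (c - 7)/(c - 4)
(5) = (2*u - 3*sqrt(2))/(2*u - 4)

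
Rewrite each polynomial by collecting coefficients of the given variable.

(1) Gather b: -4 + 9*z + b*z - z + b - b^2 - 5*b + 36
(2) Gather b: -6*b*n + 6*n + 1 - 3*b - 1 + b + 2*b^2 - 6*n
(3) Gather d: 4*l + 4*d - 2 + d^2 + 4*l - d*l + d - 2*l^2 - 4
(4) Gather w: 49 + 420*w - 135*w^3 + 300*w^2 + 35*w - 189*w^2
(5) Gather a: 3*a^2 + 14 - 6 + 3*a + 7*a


(1) = -b^2 + b*(z - 4) + 8*z + 32
(2) = 2*b^2 + b*(-6*n - 2)
(3) = d^2 + d*(5 - l) - 2*l^2 + 8*l - 6
(4) = -135*w^3 + 111*w^2 + 455*w + 49
(5) = 3*a^2 + 10*a + 8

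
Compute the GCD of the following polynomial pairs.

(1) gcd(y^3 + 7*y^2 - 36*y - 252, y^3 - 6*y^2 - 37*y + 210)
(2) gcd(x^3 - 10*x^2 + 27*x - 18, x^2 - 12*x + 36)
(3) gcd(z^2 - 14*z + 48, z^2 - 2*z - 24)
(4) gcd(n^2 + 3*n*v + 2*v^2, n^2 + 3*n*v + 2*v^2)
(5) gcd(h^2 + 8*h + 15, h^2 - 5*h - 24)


(1) = gcd((y - 6)*(y + 6)*(y + 7), (y - 7)*(y - 5)*(y + 6)) = y + 6
(2) = gcd((x - 6)*(x - 3)*(x - 1), (x - 6)^2) = x - 6
(3) = gcd((z - 8)*(z - 6), (z - 6)*(z + 4)) = z - 6
(4) = gcd((n + v)*(n + 2*v), (n + v)*(n + 2*v)) = n^2 + 3*n*v + 2*v^2
(5) = gcd((h + 3)*(h + 5), (h - 8)*(h + 3)) = h + 3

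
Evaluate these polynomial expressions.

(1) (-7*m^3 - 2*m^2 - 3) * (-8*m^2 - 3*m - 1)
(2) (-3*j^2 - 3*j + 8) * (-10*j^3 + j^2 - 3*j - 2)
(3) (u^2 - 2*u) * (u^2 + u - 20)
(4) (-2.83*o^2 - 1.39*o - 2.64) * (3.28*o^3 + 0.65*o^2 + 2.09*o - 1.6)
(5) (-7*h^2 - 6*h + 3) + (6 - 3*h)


(1) = 56*m^5 + 37*m^4 + 13*m^3 + 26*m^2 + 9*m + 3
(2) = 30*j^5 + 27*j^4 - 74*j^3 + 23*j^2 - 18*j - 16
(3) = u^4 - u^3 - 22*u^2 + 40*u
(4) = -9.2824*o^5 - 6.3987*o^4 - 15.4774*o^3 - 0.0931*o^2 - 3.2936*o + 4.224
(5) = -7*h^2 - 9*h + 9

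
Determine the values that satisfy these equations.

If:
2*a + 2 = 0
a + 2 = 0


Then:
No Solution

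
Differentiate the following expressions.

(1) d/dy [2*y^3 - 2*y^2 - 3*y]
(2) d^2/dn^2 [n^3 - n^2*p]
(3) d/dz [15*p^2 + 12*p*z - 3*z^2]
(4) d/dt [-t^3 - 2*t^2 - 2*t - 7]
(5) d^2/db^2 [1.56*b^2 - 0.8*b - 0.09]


(1) = 6*y^2 - 4*y - 3
(2) = 6*n - 2*p
(3) = 12*p - 6*z
(4) = -3*t^2 - 4*t - 2
(5) = 3.12000000000000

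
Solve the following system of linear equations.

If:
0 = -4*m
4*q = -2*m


Then:
m = 0
q = 0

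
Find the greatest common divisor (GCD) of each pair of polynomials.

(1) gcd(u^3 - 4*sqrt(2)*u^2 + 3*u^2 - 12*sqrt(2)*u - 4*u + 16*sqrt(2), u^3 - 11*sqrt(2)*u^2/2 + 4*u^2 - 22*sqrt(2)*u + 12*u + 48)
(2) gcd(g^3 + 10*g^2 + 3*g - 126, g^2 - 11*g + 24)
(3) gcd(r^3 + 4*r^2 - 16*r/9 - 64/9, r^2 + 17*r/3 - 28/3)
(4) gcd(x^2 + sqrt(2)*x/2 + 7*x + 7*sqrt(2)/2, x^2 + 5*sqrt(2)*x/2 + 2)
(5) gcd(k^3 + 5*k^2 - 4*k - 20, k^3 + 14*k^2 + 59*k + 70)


(1) = gcd((u - 1)*(u + 4)*(u - 4*sqrt(2)), (u + 4)*(u - 4*sqrt(2))*(u - 3*sqrt(2)/2)) = u^2 + u*(4 - 4*sqrt(2)) - 16*sqrt(2)
(2) = g - 3
(3) = r - 4/3
(4) = gcd((x + 7)*(x + sqrt(2)/2), (x + sqrt(2)/2)*(x + 2*sqrt(2))) = x + sqrt(2)/2
(5) = gcd((k - 2)*(k + 2)*(k + 5), (k + 2)*(k + 5)*(k + 7)) = k^2 + 7*k + 10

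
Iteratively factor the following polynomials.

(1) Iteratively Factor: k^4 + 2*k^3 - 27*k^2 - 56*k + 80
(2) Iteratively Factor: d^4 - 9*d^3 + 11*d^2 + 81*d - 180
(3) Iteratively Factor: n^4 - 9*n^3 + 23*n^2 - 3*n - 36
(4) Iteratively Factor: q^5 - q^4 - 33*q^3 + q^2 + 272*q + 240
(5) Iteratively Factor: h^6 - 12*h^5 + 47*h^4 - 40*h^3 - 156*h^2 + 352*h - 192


(1) = (k - 1)*(k^3 + 3*k^2 - 24*k - 80) = (k - 1)*(k + 4)*(k^2 - k - 20) = (k - 1)*(k + 4)^2*(k - 5)
(2) = (d - 4)*(d^3 - 5*d^2 - 9*d + 45) = (d - 5)*(d - 4)*(d^2 - 9) = (d - 5)*(d - 4)*(d + 3)*(d - 3)
(3) = (n - 4)*(n^3 - 5*n^2 + 3*n + 9) = (n - 4)*(n - 3)*(n^2 - 2*n - 3) = (n - 4)*(n - 3)*(n + 1)*(n - 3)
(4) = (q + 4)*(q^4 - 5*q^3 - 13*q^2 + 53*q + 60) = (q + 3)*(q + 4)*(q^3 - 8*q^2 + 11*q + 20) = (q - 5)*(q + 3)*(q + 4)*(q^2 - 3*q - 4) = (q - 5)*(q - 4)*(q + 3)*(q + 4)*(q + 1)
(5) = (h - 3)*(h^5 - 9*h^4 + 20*h^3 + 20*h^2 - 96*h + 64) = (h - 4)*(h - 3)*(h^4 - 5*h^3 + 20*h - 16) = (h - 4)*(h - 3)*(h - 1)*(h^3 - 4*h^2 - 4*h + 16) = (h - 4)*(h - 3)*(h - 1)*(h + 2)*(h^2 - 6*h + 8) = (h - 4)*(h - 3)*(h - 2)*(h - 1)*(h + 2)*(h - 4)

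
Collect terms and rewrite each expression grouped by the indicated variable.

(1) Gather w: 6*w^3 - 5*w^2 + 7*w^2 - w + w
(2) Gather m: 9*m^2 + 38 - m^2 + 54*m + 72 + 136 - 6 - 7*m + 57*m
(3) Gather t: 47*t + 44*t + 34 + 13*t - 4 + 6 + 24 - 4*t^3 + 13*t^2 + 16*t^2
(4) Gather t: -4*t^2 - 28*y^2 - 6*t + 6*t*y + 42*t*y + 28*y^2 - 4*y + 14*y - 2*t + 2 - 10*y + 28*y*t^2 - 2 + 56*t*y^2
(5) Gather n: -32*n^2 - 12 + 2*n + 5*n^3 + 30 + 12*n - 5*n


(1) = 6*w^3 + 2*w^2
(2) = 8*m^2 + 104*m + 240
(3) = -4*t^3 + 29*t^2 + 104*t + 60
(4) = t^2*(28*y - 4) + t*(56*y^2 + 48*y - 8)
(5) = 5*n^3 - 32*n^2 + 9*n + 18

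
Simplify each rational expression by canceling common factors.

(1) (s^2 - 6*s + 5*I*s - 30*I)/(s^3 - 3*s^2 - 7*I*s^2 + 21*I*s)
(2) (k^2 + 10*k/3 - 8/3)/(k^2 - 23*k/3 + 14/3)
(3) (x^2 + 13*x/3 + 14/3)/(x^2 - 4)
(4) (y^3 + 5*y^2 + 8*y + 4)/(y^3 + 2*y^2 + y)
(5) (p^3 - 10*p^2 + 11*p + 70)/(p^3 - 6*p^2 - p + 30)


(1) = (s^2 + s*(-6 + 5*I) - 30*I)/(s^3 + s^2*(-3 - 7*I) + 21*I*s)
(2) = (k + 4)/(k - 7)
(3) = (3*x + 7)/(3*x - 6)
(4) = (y^2 + 4*y + 4)/(y^2 + y)
(5) = (p - 7)/(p - 3)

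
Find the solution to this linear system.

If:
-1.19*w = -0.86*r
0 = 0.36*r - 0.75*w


Then:
r = 0.00
w = 0.00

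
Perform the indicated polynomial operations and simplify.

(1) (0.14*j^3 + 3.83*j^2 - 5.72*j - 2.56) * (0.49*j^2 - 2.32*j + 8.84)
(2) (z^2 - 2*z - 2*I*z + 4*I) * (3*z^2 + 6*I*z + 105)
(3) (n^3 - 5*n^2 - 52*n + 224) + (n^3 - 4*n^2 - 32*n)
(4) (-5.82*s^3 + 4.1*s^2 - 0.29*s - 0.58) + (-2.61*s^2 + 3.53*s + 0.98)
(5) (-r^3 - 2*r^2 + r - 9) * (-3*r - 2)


(1) = 0.0686*j^5 + 1.5519*j^4 - 10.4508*j^3 + 45.8732*j^2 - 44.6256*j - 22.6304
(2) = 3*z^4 - 6*z^3 + 117*z^2 - 234*z - 210*I*z + 420*I
(3) = 2*n^3 - 9*n^2 - 84*n + 224
(4) = -5.82*s^3 + 1.49*s^2 + 3.24*s + 0.4
(5) = 3*r^4 + 8*r^3 + r^2 + 25*r + 18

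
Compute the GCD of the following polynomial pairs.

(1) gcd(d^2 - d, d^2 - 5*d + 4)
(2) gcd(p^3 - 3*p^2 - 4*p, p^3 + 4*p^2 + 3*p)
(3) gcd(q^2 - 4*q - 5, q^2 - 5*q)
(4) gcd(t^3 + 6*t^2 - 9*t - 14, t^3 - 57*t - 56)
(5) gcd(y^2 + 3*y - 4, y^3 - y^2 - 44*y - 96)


(1) = gcd(d*(d - 1), (d - 4)*(d - 1)) = d - 1
(2) = gcd(p*(p - 4)*(p + 1), p*(p + 1)*(p + 3)) = p^2 + p
(3) = gcd((q - 5)*(q + 1), q*(q - 5)) = q - 5
(4) = gcd((t - 2)*(t + 1)*(t + 7), (t - 8)*(t + 1)*(t + 7)) = t^2 + 8*t + 7
(5) = gcd((y - 1)*(y + 4), (y - 8)*(y + 3)*(y + 4)) = y + 4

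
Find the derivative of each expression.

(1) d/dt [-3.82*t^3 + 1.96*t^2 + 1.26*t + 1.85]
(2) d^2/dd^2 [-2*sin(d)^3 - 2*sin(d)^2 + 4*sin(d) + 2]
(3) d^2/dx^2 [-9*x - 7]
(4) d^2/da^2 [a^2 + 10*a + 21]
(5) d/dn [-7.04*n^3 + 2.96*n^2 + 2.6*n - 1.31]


(1) = -11.46*t^2 + 3.92*t + 1.26
(2) = 18*sin(d)^3 + 8*sin(d)^2 - 16*sin(d) - 4
(3) = 0
(4) = 2
(5) = -21.12*n^2 + 5.92*n + 2.6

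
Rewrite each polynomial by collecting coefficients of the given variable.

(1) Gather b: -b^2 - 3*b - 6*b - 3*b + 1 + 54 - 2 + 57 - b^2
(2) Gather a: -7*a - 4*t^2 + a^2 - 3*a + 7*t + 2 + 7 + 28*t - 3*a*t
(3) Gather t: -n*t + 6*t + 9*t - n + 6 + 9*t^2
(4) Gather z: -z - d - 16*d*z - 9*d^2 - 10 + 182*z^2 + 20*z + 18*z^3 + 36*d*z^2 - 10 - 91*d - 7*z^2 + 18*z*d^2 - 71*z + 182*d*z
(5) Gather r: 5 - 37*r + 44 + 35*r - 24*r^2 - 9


(1) = -2*b^2 - 12*b + 110
(2) = a^2 + a*(-3*t - 10) - 4*t^2 + 35*t + 9
(3) = -n + 9*t^2 + t*(15 - n) + 6
(4) = -9*d^2 - 92*d + 18*z^3 + z^2*(36*d + 175) + z*(18*d^2 + 166*d - 52) - 20
(5) = -24*r^2 - 2*r + 40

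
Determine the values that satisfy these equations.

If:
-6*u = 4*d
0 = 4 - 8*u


Then:
d = -3/4
u = 1/2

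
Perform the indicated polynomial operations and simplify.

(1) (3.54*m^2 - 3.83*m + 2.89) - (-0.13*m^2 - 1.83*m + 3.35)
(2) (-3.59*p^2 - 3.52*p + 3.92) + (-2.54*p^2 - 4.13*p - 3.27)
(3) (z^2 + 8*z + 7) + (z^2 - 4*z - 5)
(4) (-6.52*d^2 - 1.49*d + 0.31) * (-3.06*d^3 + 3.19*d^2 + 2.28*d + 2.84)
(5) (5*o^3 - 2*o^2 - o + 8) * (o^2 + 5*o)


(1) = 3.67*m^2 - 2.0*m - 0.46
(2) = -6.13*p^2 - 7.65*p + 0.65
(3) = 2*z^2 + 4*z + 2
(4) = 19.9512*d^5 - 16.2394*d^4 - 20.5673*d^3 - 20.9251*d^2 - 3.5248*d + 0.8804
(5) = 5*o^5 + 23*o^4 - 11*o^3 + 3*o^2 + 40*o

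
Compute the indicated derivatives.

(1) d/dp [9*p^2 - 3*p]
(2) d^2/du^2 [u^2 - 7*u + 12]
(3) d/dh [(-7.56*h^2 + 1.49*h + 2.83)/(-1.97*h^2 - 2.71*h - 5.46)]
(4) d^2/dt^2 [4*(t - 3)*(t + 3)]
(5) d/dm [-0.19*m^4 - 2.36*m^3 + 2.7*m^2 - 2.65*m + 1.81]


(1) = 18*p - 3
(2) = 2
(3) = (23.4229*h^2 + 93.7054*h - 0.4661)/(3.8809*h^4 + 10.6774*h^3 + 28.8565*h^2 + 29.5932*h + 29.8116)
(4) = 8
(5) = -0.76*m^3 - 7.08*m^2 + 5.4*m - 2.65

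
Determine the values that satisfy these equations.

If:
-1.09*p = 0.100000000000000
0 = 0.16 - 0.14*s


Then:
p = -0.09
s = 1.14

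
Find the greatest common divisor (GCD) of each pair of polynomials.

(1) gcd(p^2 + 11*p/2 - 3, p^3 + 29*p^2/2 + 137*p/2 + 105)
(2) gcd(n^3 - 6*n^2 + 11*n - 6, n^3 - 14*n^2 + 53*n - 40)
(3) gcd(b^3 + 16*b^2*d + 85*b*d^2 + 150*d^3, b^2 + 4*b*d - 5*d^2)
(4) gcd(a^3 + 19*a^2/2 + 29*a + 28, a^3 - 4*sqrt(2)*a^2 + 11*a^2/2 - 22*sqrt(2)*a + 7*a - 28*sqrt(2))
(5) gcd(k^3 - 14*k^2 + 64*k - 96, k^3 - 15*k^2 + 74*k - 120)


(1) = gcd((p - 1/2)*(p + 6), (p + 7/2)*(p + 5)*(p + 6)) = p + 6
(2) = n - 1
(3) = b + 5*d
(4) = gcd((a + 2)*(a + 7/2)*(a + 4), (a + 2)*(a + 7/2)*(a - 4*sqrt(2))) = a^2 + 11*a/2 + 7
(5) = k^2 - 10*k + 24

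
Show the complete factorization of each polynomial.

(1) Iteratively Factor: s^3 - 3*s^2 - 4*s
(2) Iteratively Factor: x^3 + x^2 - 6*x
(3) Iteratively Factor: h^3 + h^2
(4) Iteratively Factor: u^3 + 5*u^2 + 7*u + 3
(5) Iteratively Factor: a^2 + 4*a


(1) = (s)*(s^2 - 3*s - 4) = s*(s - 4)*(s + 1)
(2) = (x - 2)*(x^2 + 3*x) = (x - 2)*(x + 3)*(x)
(3) = (h + 1)*(h^2) = h*(h + 1)*(h)
(4) = (u + 1)*(u^2 + 4*u + 3) = (u + 1)^2*(u + 3)
(5) = (a + 4)*(a)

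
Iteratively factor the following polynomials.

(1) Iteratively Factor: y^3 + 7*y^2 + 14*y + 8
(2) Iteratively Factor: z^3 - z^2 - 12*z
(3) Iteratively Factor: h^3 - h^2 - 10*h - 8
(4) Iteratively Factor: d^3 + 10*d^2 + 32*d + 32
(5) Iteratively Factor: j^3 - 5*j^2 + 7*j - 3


(1) = (y + 1)*(y^2 + 6*y + 8) = (y + 1)*(y + 4)*(y + 2)
(2) = (z)*(z^2 - z - 12) = z*(z - 4)*(z + 3)
(3) = (h - 4)*(h^2 + 3*h + 2) = (h - 4)*(h + 1)*(h + 2)
(4) = (d + 2)*(d^2 + 8*d + 16) = (d + 2)*(d + 4)*(d + 4)
(5) = (j - 1)*(j^2 - 4*j + 3) = (j - 3)*(j - 1)*(j - 1)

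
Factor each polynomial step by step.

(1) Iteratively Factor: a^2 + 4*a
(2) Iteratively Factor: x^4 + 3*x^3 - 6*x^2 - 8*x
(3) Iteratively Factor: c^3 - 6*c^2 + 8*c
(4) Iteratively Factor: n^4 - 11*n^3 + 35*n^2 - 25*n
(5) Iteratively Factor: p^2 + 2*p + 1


(1) = (a + 4)*(a)
(2) = (x + 4)*(x^3 - x^2 - 2*x) = x*(x + 4)*(x^2 - x - 2) = x*(x - 2)*(x + 4)*(x + 1)
(3) = (c)*(c^2 - 6*c + 8) = c*(c - 4)*(c - 2)
(4) = (n)*(n^3 - 11*n^2 + 35*n - 25) = n*(n - 1)*(n^2 - 10*n + 25) = n*(n - 5)*(n - 1)*(n - 5)
(5) = (p + 1)*(p + 1)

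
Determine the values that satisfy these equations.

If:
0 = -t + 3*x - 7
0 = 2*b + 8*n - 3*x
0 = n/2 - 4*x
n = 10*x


Then:
b = 0
n = 0
t = -7
x = 0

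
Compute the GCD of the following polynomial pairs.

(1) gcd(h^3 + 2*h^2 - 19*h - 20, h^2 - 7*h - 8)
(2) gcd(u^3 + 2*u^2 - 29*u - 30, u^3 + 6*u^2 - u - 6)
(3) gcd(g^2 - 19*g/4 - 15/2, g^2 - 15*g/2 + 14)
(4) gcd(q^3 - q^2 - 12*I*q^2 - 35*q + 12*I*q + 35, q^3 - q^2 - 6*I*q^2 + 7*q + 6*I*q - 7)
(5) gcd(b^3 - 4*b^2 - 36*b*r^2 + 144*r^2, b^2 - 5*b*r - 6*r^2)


(1) = h + 1
(2) = gcd((u - 5)*(u + 1)*(u + 6), (u - 1)*(u + 1)*(u + 6)) = u^2 + 7*u + 6
(3) = 1
(4) = q^2 + q*(-1 - 7*I) + 7*I
(5) = gcd((b - 4)*(b - 6*r)*(b + 6*r), (b - 6*r)*(b + r)) = -b + 6*r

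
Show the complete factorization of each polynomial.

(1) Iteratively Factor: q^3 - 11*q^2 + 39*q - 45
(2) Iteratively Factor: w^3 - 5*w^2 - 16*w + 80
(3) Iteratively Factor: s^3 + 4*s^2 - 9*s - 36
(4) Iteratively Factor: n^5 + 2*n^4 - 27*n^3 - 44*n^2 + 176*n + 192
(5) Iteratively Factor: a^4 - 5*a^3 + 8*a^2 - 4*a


(1) = (q - 3)*(q^2 - 8*q + 15) = (q - 3)^2*(q - 5)
(2) = (w + 4)*(w^2 - 9*w + 20) = (w - 5)*(w + 4)*(w - 4)
(3) = (s + 4)*(s^2 - 9) = (s + 3)*(s + 4)*(s - 3)
(4) = (n + 4)*(n^4 - 2*n^3 - 19*n^2 + 32*n + 48) = (n + 1)*(n + 4)*(n^3 - 3*n^2 - 16*n + 48) = (n - 4)*(n + 1)*(n + 4)*(n^2 + n - 12) = (n - 4)*(n - 3)*(n + 1)*(n + 4)*(n + 4)
(5) = (a - 2)*(a^3 - 3*a^2 + 2*a) = a*(a - 2)*(a^2 - 3*a + 2) = a*(a - 2)^2*(a - 1)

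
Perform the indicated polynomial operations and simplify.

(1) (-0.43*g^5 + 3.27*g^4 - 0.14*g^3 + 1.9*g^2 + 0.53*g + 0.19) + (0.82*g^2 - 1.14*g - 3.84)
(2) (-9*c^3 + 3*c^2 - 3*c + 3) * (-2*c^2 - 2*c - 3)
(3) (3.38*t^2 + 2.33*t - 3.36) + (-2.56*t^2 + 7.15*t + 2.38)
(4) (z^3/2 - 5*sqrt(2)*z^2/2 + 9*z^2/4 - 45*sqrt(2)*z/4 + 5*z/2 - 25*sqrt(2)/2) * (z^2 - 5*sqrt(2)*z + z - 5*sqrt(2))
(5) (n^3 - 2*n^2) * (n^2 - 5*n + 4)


(1) = -0.43*g^5 + 3.27*g^4 - 0.14*g^3 + 2.72*g^2 - 0.61*g - 3.65
(2) = 18*c^5 + 12*c^4 + 27*c^3 - 9*c^2 + 3*c - 9
(3) = 0.82*t^2 + 9.48*t - 0.98
(4) = z^5/2 - 5*sqrt(2)*z^4 + 11*z^4/4 - 55*sqrt(2)*z^3/2 + 119*z^3/4 - 95*sqrt(2)*z^2/2 + 140*z^2 - 25*sqrt(2)*z + 475*z/2 + 125
(5) = n^5 - 7*n^4 + 14*n^3 - 8*n^2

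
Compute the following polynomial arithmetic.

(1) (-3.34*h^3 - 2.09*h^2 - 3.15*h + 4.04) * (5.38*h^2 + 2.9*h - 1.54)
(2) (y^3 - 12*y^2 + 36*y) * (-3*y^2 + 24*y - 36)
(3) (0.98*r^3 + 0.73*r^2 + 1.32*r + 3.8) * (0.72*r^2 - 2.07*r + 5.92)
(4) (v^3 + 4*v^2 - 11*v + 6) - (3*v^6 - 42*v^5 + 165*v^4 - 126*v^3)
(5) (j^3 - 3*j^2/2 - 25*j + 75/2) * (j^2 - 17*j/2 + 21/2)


(1) = -17.9692*h^5 - 20.9302*h^4 - 17.8644*h^3 + 15.8188*h^2 + 16.567*h - 6.2216
(2) = -3*y^5 + 60*y^4 - 432*y^3 + 1296*y^2 - 1296*y
(3) = 0.7056*r^5 - 1.503*r^4 + 5.2409*r^3 + 4.3252*r^2 - 0.0516*r + 22.496
(4) = -3*v^6 + 42*v^5 - 165*v^4 + 127*v^3 + 4*v^2 - 11*v + 6
(5) = j^5 - 10*j^4 - 7*j^3/4 + 937*j^2/4 - 2325*j/4 + 1575/4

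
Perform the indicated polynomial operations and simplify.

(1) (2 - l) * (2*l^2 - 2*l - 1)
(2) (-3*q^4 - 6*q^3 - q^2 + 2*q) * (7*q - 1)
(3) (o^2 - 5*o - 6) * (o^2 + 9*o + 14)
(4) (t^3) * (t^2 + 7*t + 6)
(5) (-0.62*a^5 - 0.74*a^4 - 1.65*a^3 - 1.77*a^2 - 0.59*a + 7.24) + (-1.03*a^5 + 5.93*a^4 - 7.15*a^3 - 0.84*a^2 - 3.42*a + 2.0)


(1) = -2*l^3 + 6*l^2 - 3*l - 2
(2) = -21*q^5 - 39*q^4 - q^3 + 15*q^2 - 2*q
(3) = o^4 + 4*o^3 - 37*o^2 - 124*o - 84
(4) = t^5 + 7*t^4 + 6*t^3
(5) = -1.65*a^5 + 5.19*a^4 - 8.8*a^3 - 2.61*a^2 - 4.01*a + 9.24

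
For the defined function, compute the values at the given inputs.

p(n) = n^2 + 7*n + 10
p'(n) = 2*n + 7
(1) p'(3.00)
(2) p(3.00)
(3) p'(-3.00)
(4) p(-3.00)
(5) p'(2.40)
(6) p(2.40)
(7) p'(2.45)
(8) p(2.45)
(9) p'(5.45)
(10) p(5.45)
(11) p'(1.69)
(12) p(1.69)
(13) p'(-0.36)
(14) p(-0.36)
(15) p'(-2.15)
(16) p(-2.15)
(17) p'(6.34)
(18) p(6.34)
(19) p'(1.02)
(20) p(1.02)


(1) = 13.00
(2) = 40.00
(3) = 1.00
(4) = -2.00
(5) = 11.80
(6) = 32.56
(7) = 11.90
(8) = 33.15
(9) = 17.90
(10) = 77.85
(11) = 10.38
(12) = 24.69
(13) = 6.28
(14) = 7.61
(15) = 2.70
(16) = -0.43
(17) = 19.68
(18) = 94.58
(19) = 9.04
(20) = 18.18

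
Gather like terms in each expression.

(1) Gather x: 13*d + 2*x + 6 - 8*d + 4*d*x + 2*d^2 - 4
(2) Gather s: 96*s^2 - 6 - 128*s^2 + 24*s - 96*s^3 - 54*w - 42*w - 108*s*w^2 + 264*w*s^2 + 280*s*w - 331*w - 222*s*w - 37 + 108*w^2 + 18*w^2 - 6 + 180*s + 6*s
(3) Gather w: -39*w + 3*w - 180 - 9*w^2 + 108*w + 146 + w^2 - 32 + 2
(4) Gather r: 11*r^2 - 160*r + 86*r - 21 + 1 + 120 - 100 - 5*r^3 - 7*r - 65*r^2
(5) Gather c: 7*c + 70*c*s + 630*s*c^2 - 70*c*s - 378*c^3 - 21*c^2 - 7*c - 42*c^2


(1) = 2*d^2 + 5*d + x*(4*d + 2) + 2
(2) = -96*s^3 + s^2*(264*w - 32) + s*(-108*w^2 + 58*w + 210) + 126*w^2 - 427*w - 49
(3) = -8*w^2 + 72*w - 64
(4) = -5*r^3 - 54*r^2 - 81*r
(5) = -378*c^3 + c^2*(630*s - 63)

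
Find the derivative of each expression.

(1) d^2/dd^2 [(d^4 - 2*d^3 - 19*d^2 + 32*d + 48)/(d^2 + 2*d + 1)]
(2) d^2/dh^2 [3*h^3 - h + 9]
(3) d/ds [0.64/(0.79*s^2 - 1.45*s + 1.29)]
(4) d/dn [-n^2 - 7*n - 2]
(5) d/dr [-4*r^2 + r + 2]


(1) = 2*(d^3 + 3*d^2 + 3*d + 61)/(d^3 + 3*d^2 + 3*d + 1)
(2) = 18*h
(3) = (0.928 - 1.0112*s)/(0.79*s^2 - 1.45*s + 1.29)^2
(4) = -2*n - 7
(5) = 1 - 8*r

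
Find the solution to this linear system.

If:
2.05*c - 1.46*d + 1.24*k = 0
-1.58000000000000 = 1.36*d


Then:
c = -0.604878048780488*k - 0.827403156384505
d = -1.16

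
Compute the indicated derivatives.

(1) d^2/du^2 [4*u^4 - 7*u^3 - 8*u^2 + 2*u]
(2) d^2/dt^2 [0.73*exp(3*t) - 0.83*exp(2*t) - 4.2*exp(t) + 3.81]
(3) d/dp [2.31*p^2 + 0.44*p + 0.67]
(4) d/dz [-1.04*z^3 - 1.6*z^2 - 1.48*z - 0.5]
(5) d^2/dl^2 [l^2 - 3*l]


(1) = 48*u^2 - 42*u - 16
(2) = (6.57*exp(2*t) - 3.32*exp(t) - 4.2)*exp(t)
(3) = 4.62*p + 0.44
(4) = -3.12*z^2 - 3.2*z - 1.48
(5) = 2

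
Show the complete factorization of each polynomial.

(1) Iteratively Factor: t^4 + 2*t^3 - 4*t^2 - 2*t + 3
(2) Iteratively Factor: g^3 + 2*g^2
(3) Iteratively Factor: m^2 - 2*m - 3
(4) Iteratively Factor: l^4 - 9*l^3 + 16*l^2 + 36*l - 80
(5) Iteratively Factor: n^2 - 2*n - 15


(1) = (t - 1)*(t^3 + 3*t^2 - t - 3) = (t - 1)^2*(t^2 + 4*t + 3) = (t - 1)^2*(t + 1)*(t + 3)
(2) = (g)*(g^2 + 2*g) = g^2*(g + 2)
(3) = (m - 3)*(m + 1)
(4) = (l - 2)*(l^3 - 7*l^2 + 2*l + 40) = (l - 2)*(l + 2)*(l^2 - 9*l + 20) = (l - 5)*(l - 2)*(l + 2)*(l - 4)
(5) = (n + 3)*(n - 5)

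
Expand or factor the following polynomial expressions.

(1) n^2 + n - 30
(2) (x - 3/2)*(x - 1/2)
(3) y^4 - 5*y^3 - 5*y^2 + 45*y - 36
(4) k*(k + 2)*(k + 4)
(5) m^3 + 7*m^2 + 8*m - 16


(1) = (n - 5)*(n + 6)
(2) = x^2 - 2*x + 3/4
(3) = (y - 4)*(y - 3)*(y - 1)*(y + 3)
(4) = k^3 + 6*k^2 + 8*k
(5) = (m - 1)*(m + 4)^2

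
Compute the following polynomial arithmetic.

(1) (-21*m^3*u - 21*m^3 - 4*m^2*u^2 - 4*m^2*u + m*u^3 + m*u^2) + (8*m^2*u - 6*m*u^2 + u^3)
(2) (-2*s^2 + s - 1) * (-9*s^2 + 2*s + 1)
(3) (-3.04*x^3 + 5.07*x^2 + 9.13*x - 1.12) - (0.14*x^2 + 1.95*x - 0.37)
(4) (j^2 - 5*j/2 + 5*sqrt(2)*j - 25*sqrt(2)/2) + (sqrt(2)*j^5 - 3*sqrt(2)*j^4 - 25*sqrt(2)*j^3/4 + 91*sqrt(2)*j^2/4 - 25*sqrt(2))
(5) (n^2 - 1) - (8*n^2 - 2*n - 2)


(1) = -21*m^3*u - 21*m^3 - 4*m^2*u^2 + 4*m^2*u + m*u^3 - 5*m*u^2 + u^3
(2) = 18*s^4 - 13*s^3 + 9*s^2 - s - 1
(3) = -3.04*x^3 + 4.93*x^2 + 7.18*x - 0.75
(4) = sqrt(2)*j^5 - 3*sqrt(2)*j^4 - 25*sqrt(2)*j^3/4 + j^2 + 91*sqrt(2)*j^2/4 - 5*j/2 + 5*sqrt(2)*j - 75*sqrt(2)/2
(5) = -7*n^2 + 2*n + 1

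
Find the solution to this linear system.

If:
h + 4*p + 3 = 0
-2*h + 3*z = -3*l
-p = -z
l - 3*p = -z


Then:
h = -27/17
l = -12/17
p = -6/17
z = -6/17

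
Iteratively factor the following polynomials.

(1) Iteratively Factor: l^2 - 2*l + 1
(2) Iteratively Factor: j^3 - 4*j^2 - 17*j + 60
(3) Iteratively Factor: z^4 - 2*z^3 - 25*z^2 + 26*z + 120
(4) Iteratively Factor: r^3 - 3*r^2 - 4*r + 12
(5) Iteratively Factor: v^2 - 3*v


(1) = (l - 1)*(l - 1)
(2) = (j + 4)*(j^2 - 8*j + 15) = (j - 3)*(j + 4)*(j - 5)
(3) = (z - 3)*(z^3 + z^2 - 22*z - 40) = (z - 3)*(z + 2)*(z^2 - z - 20) = (z - 3)*(z + 2)*(z + 4)*(z - 5)
(4) = (r - 3)*(r^2 - 4) = (r - 3)*(r + 2)*(r - 2)
(5) = (v - 3)*(v)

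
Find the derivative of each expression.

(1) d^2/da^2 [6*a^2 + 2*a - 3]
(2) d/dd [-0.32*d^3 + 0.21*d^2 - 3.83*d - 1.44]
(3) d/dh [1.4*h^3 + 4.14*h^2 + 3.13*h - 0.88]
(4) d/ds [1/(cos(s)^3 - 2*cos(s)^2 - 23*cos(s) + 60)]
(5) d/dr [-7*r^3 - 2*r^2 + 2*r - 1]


(1) = 12
(2) = -0.96*d^2 + 0.42*d - 3.83
(3) = 4.2*h^2 + 8.28*h + 3.13
(4) = (3*cos(s)^2 - 4*cos(s) - 23)*sin(s)/(cos(s)^3 - 2*cos(s)^2 - 23*cos(s) + 60)^2
(5) = -21*r^2 - 4*r + 2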